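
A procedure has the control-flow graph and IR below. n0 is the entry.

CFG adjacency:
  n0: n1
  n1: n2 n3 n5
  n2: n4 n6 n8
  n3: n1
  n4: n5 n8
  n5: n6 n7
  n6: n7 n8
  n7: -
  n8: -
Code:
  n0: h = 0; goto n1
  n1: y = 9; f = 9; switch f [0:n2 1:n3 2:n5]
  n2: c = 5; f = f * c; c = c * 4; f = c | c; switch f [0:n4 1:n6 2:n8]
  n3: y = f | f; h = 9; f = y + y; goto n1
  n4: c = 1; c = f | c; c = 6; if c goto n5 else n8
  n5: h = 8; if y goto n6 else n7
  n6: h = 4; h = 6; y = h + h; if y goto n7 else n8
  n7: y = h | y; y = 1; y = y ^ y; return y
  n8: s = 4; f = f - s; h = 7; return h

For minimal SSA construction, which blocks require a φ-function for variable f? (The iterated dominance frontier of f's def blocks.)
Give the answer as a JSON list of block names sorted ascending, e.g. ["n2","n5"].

Answer: ["n1", "n5", "n6", "n7", "n8"]

Analysis:
idom tree: n1←n0 n2←n1 n3←n1 n4←n2 n5←n1 n6←n1 n7←n1 n8←n1
Join-block Dom:
  n1: preds {n0,n3}: {n0} ∩ {n0,n1,n3} = {n0}; idom=n0
  n5: preds {n1,n4}: {n0,n1} ∩ {n0,n1,n2,n4} = {n0,n1}; idom=n1
  n6: preds {n2,n5}: {n0,n1,n2} ∩ {n0,n1,n5} = {n0,n1}; idom=n1
  n7: preds {n5,n6}: {n0,n1,n5} ∩ {n0,n1,n6} = {n0,n1}; idom=n1
  n8: preds {n2,n4,n6}: {n0,n1,n2} ∩ {n0,n1,n2,n4} ∩ {n0,n1,n6} = {n0,n1}; idom=n1

DF walk-up:
  n1←n0: walk · to n0
  n1←n3: walk n3→n1 to n0
  n5←n1: walk · to n1
  n5←n4: walk n4→n2 to n1
  n6←n2: walk n2 to n1
  n6←n5: walk n5 to n1
  n7←n5: walk n5 to n1
  n7←n6: walk n6 to n1
  n8←n2: walk n2 to n1
  n8←n4: walk n4→n2 to n1
  n8←n6: walk n6 to n1
  n0 → ∅
  n1 → {n1}
  n2 → {n5,n6,n8}
  n3 → {n1}
  n4 → {n5,n8}
  n5 → {n6,n7}
  n6 → {n7,n8}
  n7 → ∅
  n8 → ∅

φ for f: defs {n1,n2,n3,n8}
  DF⁺ = {n1,n5,n6,n7,n8}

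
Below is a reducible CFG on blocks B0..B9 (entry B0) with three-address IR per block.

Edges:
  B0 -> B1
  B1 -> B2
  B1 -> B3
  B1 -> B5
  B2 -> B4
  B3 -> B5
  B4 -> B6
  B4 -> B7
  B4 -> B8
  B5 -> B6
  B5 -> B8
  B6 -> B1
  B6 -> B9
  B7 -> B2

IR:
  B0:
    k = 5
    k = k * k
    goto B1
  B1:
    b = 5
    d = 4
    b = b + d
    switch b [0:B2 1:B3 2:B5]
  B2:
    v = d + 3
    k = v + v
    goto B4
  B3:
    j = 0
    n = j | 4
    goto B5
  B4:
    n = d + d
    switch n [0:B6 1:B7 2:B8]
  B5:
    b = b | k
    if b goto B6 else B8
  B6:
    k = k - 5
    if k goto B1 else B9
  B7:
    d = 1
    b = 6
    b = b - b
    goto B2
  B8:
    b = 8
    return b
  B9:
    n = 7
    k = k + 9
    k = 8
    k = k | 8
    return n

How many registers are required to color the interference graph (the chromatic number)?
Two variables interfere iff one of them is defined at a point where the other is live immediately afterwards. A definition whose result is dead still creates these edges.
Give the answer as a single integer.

def/use:
  B0 def {k} use ∅
  B1 def {b,d} use ∅
  B2 def {k,v} use {d}
  B3 def {j,n} use ∅
  B4 def {n} use {d}
  B5 def {b} use {b,k}
  B6 def {k} use {k}
  B7 def {b,d} use ∅
  B8 def {b} use ∅
  B9 def {k,n} use {k}

Live sets:
  B0: in=∅ out={k}
  B1: in={k} out={b,d,k}
  B2: in={d} out={d,k}
  B3: in={b,k} out={b,k}
  B4: in={d,k} out={k}
  B5: in={b,k} out={k}
  B6: in={k} out={k}
  B7: in=∅ out={d}
  B8: in=∅ out=∅
  B9: in={k} out=∅

Conflict graph:
  b — {d,j,k,n}
  d — {b,k,v}
  j — {b,k}
  k — {b,d,j,n}
  n — {b,k}
  v — {d}

Registers:
  {b,d,k} pairwise interfere (3-clique) ⇒ χ ≥ 3
  3-colouring: r0={b,v}  r1={k}  r2={d,j,n}
  χ = 3

Answer: 3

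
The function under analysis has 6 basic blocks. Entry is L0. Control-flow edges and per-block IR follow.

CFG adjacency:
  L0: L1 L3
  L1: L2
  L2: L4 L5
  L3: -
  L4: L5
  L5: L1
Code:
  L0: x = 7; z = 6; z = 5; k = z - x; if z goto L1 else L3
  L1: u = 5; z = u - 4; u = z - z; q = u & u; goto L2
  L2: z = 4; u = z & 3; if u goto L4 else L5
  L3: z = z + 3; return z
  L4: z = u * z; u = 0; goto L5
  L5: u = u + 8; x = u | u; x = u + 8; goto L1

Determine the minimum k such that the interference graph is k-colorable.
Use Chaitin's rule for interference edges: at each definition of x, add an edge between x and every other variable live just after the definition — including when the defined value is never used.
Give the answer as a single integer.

Answer: 3

Derivation:
def/use:
  L0: {k,x,z} / ∅
  L1: {q,u,z} / ∅
  L2: {u,z} / ∅
  L3: {z} / {z}
  L4: {u,z} / {u,z}
  L5: {u,x} / {u}

Live sets:
  L0 li=∅ lo={z}
  L1 li=∅ lo=∅
  L2 li=∅ lo={u,z}
  L3 li={z} lo=∅
  L4 li={u,z} lo={u}
  L5 li={u} lo=∅

Conflict graph:
  k↔{z}
  q↔∅
  u↔{x,z}
  x↔{u,z}
  z↔{k,u,x}

Colouring:
  lower bound: {u,x,z} mutually conflict ⇒ χ ≥ 3
  assign k→R1 q→R0 u→R1 x→R2 z→R0 — no edge inside a register ⇒ χ ≤ 3
  χ = 3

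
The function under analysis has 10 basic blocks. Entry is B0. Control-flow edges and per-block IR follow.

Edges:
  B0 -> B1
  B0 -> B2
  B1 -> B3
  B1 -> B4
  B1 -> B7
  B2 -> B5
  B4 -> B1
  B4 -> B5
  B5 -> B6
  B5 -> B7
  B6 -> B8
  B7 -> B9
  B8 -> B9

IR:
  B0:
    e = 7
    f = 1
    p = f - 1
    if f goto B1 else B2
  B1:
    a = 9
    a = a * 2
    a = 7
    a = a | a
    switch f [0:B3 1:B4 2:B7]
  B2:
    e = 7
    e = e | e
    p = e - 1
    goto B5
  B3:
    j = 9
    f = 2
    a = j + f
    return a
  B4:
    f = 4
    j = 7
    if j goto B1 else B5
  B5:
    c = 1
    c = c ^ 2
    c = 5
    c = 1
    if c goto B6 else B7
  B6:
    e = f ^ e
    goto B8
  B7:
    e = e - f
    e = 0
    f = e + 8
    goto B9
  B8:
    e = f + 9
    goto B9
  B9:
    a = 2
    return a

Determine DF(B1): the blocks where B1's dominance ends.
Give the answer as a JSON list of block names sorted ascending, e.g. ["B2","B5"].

idom tree: B1←B0 B2←B0 B3←B1 B4←B1 B5←B0 B6←B5 B7←B0 B8←B6 B9←B0
Join-block Dom:
  B1: preds {B0,B4}: {B0} ∩ {B0,B1,B4} = {B0}; idom=B0
  B5: preds {B2,B4}: {B0,B2} ∩ {B0,B1,B4} = {B0}; idom=B0
  B7: preds {B1,B5}: {B0,B1} ∩ {B0,B5} = {B0}; idom=B0
  B9: preds {B7,B8}: {B0,B7} ∩ {B0,B5,B6,B8} = {B0}; idom=B0

DF derivation:
  join B1 pred B0: · stop@B0
  join B1 pred B4: B4→B1 stop@B0
  join B5 pred B2: B2 stop@B0
  join B5 pred B4: B4→B1 stop@B0
  join B7 pred B1: B1 stop@B0
  join B7 pred B5: B5 stop@B0
  join B9 pred B7: B7 stop@B0
  join B9 pred B8: B8→B6→B5 stop@B0
  B0: DF=∅
  B1: DF={B1,B5,B7}
  B2: DF={B5}
  B3: DF=∅
  B4: DF={B1,B5}
  B5: DF={B7,B9}
  B6: DF={B9}
  B7: DF={B9}
  B8: DF={B9}
  B9: DF=∅

DF(B1) = ["B1", "B5", "B7"]

Answer: ["B1", "B5", "B7"]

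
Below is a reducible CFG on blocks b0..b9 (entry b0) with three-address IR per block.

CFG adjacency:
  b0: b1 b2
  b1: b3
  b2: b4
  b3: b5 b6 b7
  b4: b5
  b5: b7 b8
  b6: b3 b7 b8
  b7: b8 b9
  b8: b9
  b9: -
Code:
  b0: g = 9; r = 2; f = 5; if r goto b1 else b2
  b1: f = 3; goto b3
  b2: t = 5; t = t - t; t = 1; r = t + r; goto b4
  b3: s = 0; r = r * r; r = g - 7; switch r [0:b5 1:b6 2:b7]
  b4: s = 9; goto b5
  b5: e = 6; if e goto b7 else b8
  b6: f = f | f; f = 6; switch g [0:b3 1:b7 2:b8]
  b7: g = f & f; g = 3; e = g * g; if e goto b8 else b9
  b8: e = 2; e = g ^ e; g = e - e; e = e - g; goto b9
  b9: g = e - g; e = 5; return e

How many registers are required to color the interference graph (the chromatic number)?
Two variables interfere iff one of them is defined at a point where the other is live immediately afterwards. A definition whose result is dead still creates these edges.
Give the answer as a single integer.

Answer: 4

Analysis:
Per-block:
  b0: def={f,g,r} ue=∅
  b1: def={f} ue=∅
  b2: def={r,t} ue={r}
  b3: def={r,s} ue={g,r}
  b4: def={s} ue=∅
  b5: def={e} ue=∅
  b6: def={f} ue={f,g}
  b7: def={e,g} ue={f}
  b8: def={e,g} ue={g}
  b9: def={e,g} ue={e,g}

Liveness:
  b0: in=∅ out={f,g,r}
  b1: in={g,r} out={f,g,r}
  b2: in={f,g,r} out={f,g}
  b3: in={f,g,r} out={f,g,r}
  b4: in={f,g} out={f,g}
  b5: in={f,g} out={f,g}
  b6: in={f,g,r} out={f,g,r}
  b7: in={f} out={e,g}
  b8: in={g} out={e,g}
  b9: in={e,g} out=∅

Interfere edges:
  e — {f,g}
  f — {e,g,r,s,t}
  g — {e,f,r,s,t}
  r — {f,g,s,t}
  s — {f,g,r}
  t — {f,g,r}

Registers:
  lower bound: {f,g,r,s} mutually conflict ⇒ χ ≥ 4
  assign e→c2 f→c0 g→c1 r→c2 s→c3 t→c3 — no edge inside a register ⇒ χ ≤ 4
  χ = 4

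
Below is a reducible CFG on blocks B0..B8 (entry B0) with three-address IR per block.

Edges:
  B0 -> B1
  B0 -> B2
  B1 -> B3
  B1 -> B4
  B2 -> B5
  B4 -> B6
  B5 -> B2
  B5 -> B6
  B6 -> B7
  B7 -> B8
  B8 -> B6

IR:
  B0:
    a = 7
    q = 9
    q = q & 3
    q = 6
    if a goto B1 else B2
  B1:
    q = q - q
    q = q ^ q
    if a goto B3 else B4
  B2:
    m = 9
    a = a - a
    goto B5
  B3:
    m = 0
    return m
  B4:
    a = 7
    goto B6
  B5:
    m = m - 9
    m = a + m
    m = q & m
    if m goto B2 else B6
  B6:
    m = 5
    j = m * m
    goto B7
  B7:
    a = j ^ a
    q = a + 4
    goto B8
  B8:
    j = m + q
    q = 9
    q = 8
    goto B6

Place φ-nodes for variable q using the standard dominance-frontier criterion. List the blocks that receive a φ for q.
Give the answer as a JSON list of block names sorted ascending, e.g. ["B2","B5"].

Answer: ["B6"]

Derivation:
idom tree: B1←B0 B2←B0 B3←B1 B4←B1 B5←B2 B6←B0 B7←B6 B8←B7
Join-block Dom:
  B2: preds {B0,B5}: {B0} ∩ {B0,B2,B5} = {B0}; idom=B0
  B6: preds {B4,B5,B8}: {B0,B1,B4} ∩ {B0,B2,B5} ∩ {B0,B6,B7,B8} = {B0}; idom=B0

Frontier:
  B2←B0: walk · to B0
  B2←B5: walk B5→B2 to B0
  B6←B4: walk B4→B1 to B0
  B6←B5: walk B5→B2 to B0
  B6←B8: walk B8→B7→B6 to B0
  DF(B0)=∅
  DF(B1)={B6}
  DF(B2)={B2,B6}
  DF(B3)=∅
  DF(B4)={B6}
  DF(B5)={B2,B6}
  DF(B6)={B6}
  DF(B7)={B6}
  DF(B8)={B6}

φ for q: defs {B0,B1,B7,B8}
  DF⁺ = {B6}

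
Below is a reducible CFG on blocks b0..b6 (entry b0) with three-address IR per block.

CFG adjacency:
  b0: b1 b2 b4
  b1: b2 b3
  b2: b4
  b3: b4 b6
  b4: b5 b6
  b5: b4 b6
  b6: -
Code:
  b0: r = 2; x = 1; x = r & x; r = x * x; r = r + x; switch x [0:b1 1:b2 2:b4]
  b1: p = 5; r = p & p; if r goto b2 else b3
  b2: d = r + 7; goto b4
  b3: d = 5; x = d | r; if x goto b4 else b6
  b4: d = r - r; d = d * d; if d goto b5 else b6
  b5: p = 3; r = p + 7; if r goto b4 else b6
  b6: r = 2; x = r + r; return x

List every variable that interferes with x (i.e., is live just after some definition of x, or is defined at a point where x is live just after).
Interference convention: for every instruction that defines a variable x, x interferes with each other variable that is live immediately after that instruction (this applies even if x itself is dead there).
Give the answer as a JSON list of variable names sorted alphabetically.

Answer: ["r"]

Working:
Per-block:
  b0: {r,x} / ∅
  b1: {p,r} / ∅
  b2: {d} / {r}
  b3: {d,x} / {r}
  b4: {d} / {r}
  b5: {p,r} / ∅
  b6: {r,x} / ∅

Live sets:
  live b0: ∅→{r}
  live b1: ∅→{r}
  live b2: {r}→{r}
  live b3: {r}→{r}
  live b4: {r}→∅
  live b5: ∅→{r}
  live b6: ∅→∅

Interfere edges:
  d: {r}
  p: ∅
  r: {d,x}
  x: {r}

N(x) = ["r"]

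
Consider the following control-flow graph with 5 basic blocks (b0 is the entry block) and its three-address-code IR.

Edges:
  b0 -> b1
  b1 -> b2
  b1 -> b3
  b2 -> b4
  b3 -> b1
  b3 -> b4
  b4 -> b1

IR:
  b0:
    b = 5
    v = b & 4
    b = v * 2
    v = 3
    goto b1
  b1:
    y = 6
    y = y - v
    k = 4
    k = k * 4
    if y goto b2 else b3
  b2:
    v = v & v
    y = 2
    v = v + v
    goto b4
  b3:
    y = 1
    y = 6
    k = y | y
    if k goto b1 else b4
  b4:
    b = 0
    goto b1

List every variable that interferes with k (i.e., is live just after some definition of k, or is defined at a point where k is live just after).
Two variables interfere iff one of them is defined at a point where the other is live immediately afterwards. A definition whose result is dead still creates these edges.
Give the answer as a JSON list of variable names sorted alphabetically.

Answer: ["v", "y"]

Working:
Per-block:
  b0: {b,v} / ∅
  b1: {k,y} / {v}
  b2: {v,y} / {v}
  b3: {k,y} / ∅
  b4: {b} / ∅

Liveness:
  live b0: ∅→{v}
  live b1: {v}→{v}
  live b2: {v}→{v}
  live b3: {v}→{v}
  live b4: {v}→{v}

Conflict graph:
  b — {v}
  k — {v,y}
  v — {b,k,y}
  y — {k,v}

N(k) = ["v", "y"]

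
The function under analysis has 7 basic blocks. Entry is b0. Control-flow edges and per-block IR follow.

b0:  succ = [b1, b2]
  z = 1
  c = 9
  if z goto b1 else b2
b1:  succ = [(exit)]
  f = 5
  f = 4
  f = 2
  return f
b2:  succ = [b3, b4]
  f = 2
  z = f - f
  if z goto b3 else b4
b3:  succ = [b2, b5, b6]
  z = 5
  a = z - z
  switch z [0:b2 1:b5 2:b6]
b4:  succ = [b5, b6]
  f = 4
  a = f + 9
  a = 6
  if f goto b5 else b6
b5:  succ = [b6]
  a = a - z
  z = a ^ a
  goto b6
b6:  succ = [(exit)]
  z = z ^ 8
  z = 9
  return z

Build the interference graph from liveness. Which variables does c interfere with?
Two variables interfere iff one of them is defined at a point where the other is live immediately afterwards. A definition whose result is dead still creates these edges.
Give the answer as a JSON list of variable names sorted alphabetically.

Per-block:
  b0: def={c,z} ue=∅
  b1: def={f} ue=∅
  b2: def={f,z} ue=∅
  b3: def={a,z} ue=∅
  b4: def={a,f} ue=∅
  b5: def={a,z} ue={a,z}
  b6: def={z} ue={z}

Live sets:
  b0 li=∅ lo=∅
  b1 li=∅ lo=∅
  b2 li=∅ lo={z}
  b3 li=∅ lo={a,z}
  b4 li={z} lo={a,z}
  b5 li={a,z} lo={z}
  b6 li={z} lo=∅

Interfere edges:
  a: {f,z}
  c: {z}
  f: {a,z}
  z: {a,c,f}

N(c) = ["z"]

Answer: ["z"]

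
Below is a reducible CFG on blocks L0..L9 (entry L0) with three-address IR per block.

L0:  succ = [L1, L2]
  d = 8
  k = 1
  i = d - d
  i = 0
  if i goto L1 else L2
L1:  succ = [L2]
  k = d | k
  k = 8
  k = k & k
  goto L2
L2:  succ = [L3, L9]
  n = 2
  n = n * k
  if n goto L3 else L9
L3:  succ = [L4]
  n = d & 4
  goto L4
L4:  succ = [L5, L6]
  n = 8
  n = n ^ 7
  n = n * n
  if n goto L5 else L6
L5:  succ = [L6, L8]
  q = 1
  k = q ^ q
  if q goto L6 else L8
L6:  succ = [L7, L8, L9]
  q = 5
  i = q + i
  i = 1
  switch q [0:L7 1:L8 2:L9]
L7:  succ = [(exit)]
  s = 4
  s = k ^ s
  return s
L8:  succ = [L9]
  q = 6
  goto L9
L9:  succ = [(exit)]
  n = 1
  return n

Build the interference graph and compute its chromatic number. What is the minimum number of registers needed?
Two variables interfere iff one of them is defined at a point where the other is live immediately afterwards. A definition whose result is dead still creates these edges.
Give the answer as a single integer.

def/use:
  L0: def={d,i,k} ue=∅
  L1: def={k} ue={d,k}
  L2: def={n} ue={k}
  L3: def={n} ue={d}
  L4: def={n} ue=∅
  L5: def={k,q} ue=∅
  L6: def={i,q} ue={i}
  L7: def={s} ue={k}
  L8: def={q} ue=∅
  L9: def={n} ue=∅

Backward fixpoint:
  live L0: ∅→{d,i,k}
  live L1: {d,i,k}→{d,i,k}
  live L2: {d,i,k}→{d,i,k}
  live L3: {d,i,k}→{i,k}
  live L4: {i,k}→{i,k}
  live L5: {i}→{i,k}
  live L6: {i,k}→{k}
  live L7: {k}→∅
  live L8: ∅→∅
  live L9: ∅→∅

Interference:
  d — {i,k,n}
  i — {d,k,n,q}
  k — {d,i,n,q,s}
  n — {d,i,k}
  q — {i,k}
  s — {k}

Chromatic number:
  {d,i,k,n} pairwise interfere (4-clique) ⇒ χ ≥ 4
  assign d→r2 i→r1 k→r0 n→r3 q→r2 s→r1 — no edge inside a register ⇒ χ ≤ 4
  χ = 4

Answer: 4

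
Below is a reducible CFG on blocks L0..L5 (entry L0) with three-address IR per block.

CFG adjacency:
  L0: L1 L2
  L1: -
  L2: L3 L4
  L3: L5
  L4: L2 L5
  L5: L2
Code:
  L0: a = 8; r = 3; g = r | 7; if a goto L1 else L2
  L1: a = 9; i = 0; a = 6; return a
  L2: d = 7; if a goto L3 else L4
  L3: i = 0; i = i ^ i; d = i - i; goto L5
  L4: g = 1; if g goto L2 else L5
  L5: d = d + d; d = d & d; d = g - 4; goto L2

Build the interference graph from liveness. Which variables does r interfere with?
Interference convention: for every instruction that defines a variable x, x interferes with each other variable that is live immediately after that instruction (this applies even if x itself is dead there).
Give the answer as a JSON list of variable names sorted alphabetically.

Answer: ["a"]

Derivation:
Block summaries:
  L0 def {a,g,r} use ∅
  L1 def {a,i} use ∅
  L2 def {d} use {a}
  L3 def {d,i} use ∅
  L4 def {g} use ∅
  L5 def {d} use {d,g}

Backward fixpoint:
  L0 li=∅ lo={a,g}
  L1 li=∅ lo=∅
  L2 li={a,g} lo={a,d,g}
  L3 li={a,g} lo={a,d,g}
  L4 li={a,d} lo={a,d,g}
  L5 li={a,d,g} lo={a,g}

Conflict graph:
  a: {d,g,i,r}
  d: {a,g}
  g: {a,d,i}
  i: {a,g}
  r: {a}

N(r) = ["a"]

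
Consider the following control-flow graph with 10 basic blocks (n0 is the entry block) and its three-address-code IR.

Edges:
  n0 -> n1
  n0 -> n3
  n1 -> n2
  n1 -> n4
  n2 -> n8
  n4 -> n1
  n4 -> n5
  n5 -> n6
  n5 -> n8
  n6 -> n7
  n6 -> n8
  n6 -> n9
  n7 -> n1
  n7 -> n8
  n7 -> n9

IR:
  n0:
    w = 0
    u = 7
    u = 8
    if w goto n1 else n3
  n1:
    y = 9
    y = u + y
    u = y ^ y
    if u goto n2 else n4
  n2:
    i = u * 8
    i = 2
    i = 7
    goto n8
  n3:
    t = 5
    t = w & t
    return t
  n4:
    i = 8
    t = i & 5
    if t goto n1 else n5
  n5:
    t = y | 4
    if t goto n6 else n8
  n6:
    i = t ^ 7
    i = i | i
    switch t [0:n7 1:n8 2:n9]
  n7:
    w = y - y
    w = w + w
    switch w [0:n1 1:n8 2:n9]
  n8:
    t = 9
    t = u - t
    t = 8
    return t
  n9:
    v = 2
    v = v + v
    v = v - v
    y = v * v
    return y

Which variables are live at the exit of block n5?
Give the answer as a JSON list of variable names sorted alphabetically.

Answer: ["t", "u", "y"]

Analysis:
Block summaries:
  n0: {u,w} / ∅
  n1: {u,y} / {u}
  n2: {i} / {u}
  n3: {t} / {w}
  n4: {i,t} / ∅
  n5: {t} / {y}
  n6: {i} / {t}
  n7: {w} / {y}
  n8: {t} / {u}
  n9: {v,y} / ∅

Live sets:
  live n0: ∅→{u,w}
  live n1: {u}→{u,y}
  live n2: {u}→{u}
  live n3: {w}→∅
  live n4: {u,y}→{u,y}
  live n5: {u,y}→{t,u,y}
  live n6: {t,u,y}→{u,y}
  live n7: {u,y}→{u}
  live n8: {u}→∅
  live n9: ∅→∅

live-out(n5) = ["t", "u", "y"]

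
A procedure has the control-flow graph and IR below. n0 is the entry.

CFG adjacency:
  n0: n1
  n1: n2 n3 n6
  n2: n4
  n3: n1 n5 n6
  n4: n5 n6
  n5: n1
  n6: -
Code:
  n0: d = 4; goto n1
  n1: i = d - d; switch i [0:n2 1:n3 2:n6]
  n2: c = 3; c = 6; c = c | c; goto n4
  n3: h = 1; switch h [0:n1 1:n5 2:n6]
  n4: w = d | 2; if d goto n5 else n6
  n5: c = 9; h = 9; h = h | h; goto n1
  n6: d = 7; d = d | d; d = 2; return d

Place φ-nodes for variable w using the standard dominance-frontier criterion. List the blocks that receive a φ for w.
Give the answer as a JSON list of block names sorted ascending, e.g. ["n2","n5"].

Answer: ["n1", "n5", "n6"]

Derivation:
idom tree: n1←n0 n2←n1 n3←n1 n4←n2 n5←n1 n6←n1
Dom at joins:
  n1: preds {n0,n3,n5}: {n0} ∩ {n0,n1,n3} ∩ {n0,n1,n5} = {n0}; idom=n0
  n5: preds {n3,n4}: {n0,n1,n3} ∩ {n0,n1,n2,n4} = {n0,n1}; idom=n1
  n6: preds {n1,n3,n4}: {n0,n1} ∩ {n0,n1,n3} ∩ {n0,n1,n2,n4} = {n0,n1}; idom=n1

Frontier:
  join n1 pred n0: · stop@n0
  join n1 pred n3: n3→n1 stop@n0
  join n1 pred n5: n5→n1 stop@n0
  join n5 pred n3: n3 stop@n1
  join n5 pred n4: n4→n2 stop@n1
  join n6 pred n1: · stop@n1
  join n6 pred n3: n3 stop@n1
  join n6 pred n4: n4→n2 stop@n1
  n0 → ∅
  n1 → {n1}
  n2 → {n5,n6}
  n3 → {n1,n5,n6}
  n4 → {n5,n6}
  n5 → {n1}
  n6 → ∅

φ for w: defs {n4}
  DF⁺ = {n1,n5,n6}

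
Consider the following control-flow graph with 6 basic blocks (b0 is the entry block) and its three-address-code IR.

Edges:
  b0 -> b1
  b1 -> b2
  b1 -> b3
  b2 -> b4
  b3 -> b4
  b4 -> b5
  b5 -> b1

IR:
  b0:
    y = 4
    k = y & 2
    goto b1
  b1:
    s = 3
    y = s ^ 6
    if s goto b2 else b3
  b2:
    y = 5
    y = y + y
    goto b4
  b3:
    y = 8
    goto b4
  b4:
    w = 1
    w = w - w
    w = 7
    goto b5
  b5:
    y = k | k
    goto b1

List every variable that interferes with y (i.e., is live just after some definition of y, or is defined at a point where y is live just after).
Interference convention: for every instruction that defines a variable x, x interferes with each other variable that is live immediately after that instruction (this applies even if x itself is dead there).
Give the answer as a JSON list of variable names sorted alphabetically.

Answer: ["k", "s"]

Derivation:
Block summaries:
  b0 def {k,y} use ∅
  b1 def {s,y} use ∅
  b2 def {y} use ∅
  b3 def {y} use ∅
  b4 def {w} use ∅
  b5 def {y} use {k}

Liveness:
  live b0: ∅→{k}
  live b1: {k}→{k}
  live b2: {k}→{k}
  live b3: {k}→{k}
  live b4: {k}→{k}
  live b5: {k}→{k}

Interference:
  k — {s,w,y}
  s — {k,y}
  w — {k}
  y — {k,s}

N(y) = ["k", "s"]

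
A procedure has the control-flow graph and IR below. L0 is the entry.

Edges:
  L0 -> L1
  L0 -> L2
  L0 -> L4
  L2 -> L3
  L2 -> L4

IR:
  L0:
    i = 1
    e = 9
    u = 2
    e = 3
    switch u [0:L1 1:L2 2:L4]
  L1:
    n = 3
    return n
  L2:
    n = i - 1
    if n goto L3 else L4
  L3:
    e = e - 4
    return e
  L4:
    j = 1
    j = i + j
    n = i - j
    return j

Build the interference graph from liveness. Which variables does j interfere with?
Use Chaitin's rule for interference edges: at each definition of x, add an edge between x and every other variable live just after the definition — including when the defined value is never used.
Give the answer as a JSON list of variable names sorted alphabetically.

Answer: ["i", "n"]

Derivation:
def/use:
  L0: def={e,i,u} ue=∅
  L1: def={n} ue=∅
  L2: def={n} ue={i}
  L3: def={e} ue={e}
  L4: def={j,n} ue={i}

Backward fixpoint:
  live L0: ∅→{e,i}
  live L1: ∅→∅
  live L2: {e,i}→{e,i}
  live L3: {e}→∅
  live L4: {i}→∅

Interference:
  e↔{i,n,u}
  i↔{e,j,n,u}
  j↔{i,n}
  n↔{e,i,j}
  u↔{e,i}

N(j) = ["i", "n"]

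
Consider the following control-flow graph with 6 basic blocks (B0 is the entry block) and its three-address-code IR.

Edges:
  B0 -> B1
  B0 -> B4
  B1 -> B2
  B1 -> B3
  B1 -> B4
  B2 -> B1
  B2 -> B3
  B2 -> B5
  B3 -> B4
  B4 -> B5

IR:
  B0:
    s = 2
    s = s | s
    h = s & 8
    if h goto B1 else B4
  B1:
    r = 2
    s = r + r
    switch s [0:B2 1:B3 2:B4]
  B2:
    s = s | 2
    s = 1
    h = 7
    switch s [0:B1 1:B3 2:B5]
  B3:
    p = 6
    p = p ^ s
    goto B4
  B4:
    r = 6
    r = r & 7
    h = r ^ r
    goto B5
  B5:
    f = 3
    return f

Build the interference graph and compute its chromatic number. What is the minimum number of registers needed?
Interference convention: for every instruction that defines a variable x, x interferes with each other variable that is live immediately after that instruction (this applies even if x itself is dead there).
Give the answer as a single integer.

Answer: 2

Working:
Per-block:
  B0: {h,s} / ∅
  B1: {r,s} / ∅
  B2: {h,s} / {s}
  B3: {p} / {s}
  B4: {h,r} / ∅
  B5: {f} / ∅

Liveness:
  B0: in=∅ out=∅
  B1: in=∅ out={s}
  B2: in={s} out={s}
  B3: in={s} out=∅
  B4: in=∅ out=∅
  B5: in=∅ out=∅

Interference:
  f: ∅
  h: {s}
  p: {s}
  r: ∅
  s: {h,p}

Chromatic number:
  lower bound: {h,s} mutually conflict ⇒ χ ≥ 2
  2-colouring: r0={f,r,s}  r1={h,p}
  χ = 2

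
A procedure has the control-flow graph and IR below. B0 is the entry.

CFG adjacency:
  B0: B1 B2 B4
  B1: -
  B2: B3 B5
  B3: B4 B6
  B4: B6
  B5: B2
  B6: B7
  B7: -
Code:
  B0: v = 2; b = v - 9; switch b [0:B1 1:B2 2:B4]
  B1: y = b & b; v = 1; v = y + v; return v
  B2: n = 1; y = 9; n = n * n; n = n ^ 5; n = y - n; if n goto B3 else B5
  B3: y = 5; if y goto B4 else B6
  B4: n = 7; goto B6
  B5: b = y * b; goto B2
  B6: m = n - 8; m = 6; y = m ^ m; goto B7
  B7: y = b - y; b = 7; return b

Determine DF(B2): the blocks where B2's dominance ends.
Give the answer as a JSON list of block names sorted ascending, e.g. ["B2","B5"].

idom tree: B1←B0 B2←B0 B3←B2 B4←B0 B5←B2 B6←B0 B7←B6
Join-block Dom:
  B2: preds {B0,B5}: {B0} ∩ {B0,B2,B5} = {B0}; idom=B0
  B4: preds {B0,B3}: {B0} ∩ {B0,B2,B3} = {B0}; idom=B0
  B6: preds {B3,B4}: {B0,B2,B3} ∩ {B0,B4} = {B0}; idom=B0

Frontier:
  B2←B0: walk · to B0
  B2←B5: walk B5→B2 to B0
  B4←B0: walk · to B0
  B4←B3: walk B3→B2 to B0
  B6←B3: walk B3→B2 to B0
  B6←B4: walk B4 to B0
  B0: DF=∅
  B1: DF=∅
  B2: DF={B2,B4,B6}
  B3: DF={B4,B6}
  B4: DF={B6}
  B5: DF={B2}
  B6: DF=∅
  B7: DF=∅

DF(B2) = ["B2", "B4", "B6"]

Answer: ["B2", "B4", "B6"]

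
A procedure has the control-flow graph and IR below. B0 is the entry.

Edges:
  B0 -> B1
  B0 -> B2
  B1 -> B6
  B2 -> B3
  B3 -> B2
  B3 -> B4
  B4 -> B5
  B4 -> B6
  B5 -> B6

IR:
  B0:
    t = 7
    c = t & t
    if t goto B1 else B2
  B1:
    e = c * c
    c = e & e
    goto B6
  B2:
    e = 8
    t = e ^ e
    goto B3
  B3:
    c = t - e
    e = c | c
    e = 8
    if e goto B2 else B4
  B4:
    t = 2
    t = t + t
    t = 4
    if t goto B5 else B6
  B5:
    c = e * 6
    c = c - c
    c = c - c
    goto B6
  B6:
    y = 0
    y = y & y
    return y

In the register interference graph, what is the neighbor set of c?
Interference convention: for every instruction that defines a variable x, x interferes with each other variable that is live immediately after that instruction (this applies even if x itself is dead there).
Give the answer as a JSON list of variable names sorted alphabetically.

def/use:
  B0: {c,t} / ∅
  B1: {c,e} / {c}
  B2: {e,t} / ∅
  B3: {c,e} / {e,t}
  B4: {t} / ∅
  B5: {c} / {e}
  B6: {y} / ∅

Backward fixpoint:
  B0 li=∅ lo={c}
  B1 li={c} lo=∅
  B2 li=∅ lo={e,t}
  B3 li={e,t} lo={e}
  B4 li={e} lo={e}
  B5 li={e} lo=∅
  B6 li=∅ lo=∅

Interference:
  c↔{t}
  e↔{t}
  t↔{c,e}
  y↔∅

N(c) = ["t"]

Answer: ["t"]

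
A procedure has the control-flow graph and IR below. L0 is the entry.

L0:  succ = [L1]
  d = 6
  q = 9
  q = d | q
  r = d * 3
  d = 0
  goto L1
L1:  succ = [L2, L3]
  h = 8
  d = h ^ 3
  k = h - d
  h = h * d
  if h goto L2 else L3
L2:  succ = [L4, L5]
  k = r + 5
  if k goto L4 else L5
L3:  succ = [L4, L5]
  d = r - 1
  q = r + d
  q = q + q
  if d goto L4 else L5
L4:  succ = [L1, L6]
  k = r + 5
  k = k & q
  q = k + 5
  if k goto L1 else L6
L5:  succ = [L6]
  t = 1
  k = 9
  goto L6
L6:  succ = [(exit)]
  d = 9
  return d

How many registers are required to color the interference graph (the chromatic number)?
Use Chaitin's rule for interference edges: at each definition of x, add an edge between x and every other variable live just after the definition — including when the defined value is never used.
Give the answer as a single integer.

Answer: 5

Working:
def/use:
  L0: def={d,q,r} ue=∅
  L1: def={d,h,k} ue=∅
  L2: def={k} ue={r}
  L3: def={d,q} ue={r}
  L4: def={k,q} ue={q,r}
  L5: def={k,t} ue=∅
  L6: def={d} ue=∅

Liveness:
  L0 li=∅ lo={q,r}
  L1 li={q,r} lo={q,r}
  L2 li={q,r} lo={q,r}
  L3 li={r} lo={q,r}
  L4 li={q,r} lo={q,r}
  L5 li=∅ lo=∅
  L6 li=∅ lo=∅

Conflict graph:
  d — {h,k,q,r}
  h — {d,k,q,r}
  k — {d,h,q,r}
  q — {d,h,k,r}
  r — {d,h,k,q}
  t — ∅

Registers:
  lower bound: {d,h,k,q,r} mutually conflict ⇒ χ ≥ 5
  5-colouring: R0={d,t}  R1={h}  R2={k}  R3={q}  R4={r}
  χ = 5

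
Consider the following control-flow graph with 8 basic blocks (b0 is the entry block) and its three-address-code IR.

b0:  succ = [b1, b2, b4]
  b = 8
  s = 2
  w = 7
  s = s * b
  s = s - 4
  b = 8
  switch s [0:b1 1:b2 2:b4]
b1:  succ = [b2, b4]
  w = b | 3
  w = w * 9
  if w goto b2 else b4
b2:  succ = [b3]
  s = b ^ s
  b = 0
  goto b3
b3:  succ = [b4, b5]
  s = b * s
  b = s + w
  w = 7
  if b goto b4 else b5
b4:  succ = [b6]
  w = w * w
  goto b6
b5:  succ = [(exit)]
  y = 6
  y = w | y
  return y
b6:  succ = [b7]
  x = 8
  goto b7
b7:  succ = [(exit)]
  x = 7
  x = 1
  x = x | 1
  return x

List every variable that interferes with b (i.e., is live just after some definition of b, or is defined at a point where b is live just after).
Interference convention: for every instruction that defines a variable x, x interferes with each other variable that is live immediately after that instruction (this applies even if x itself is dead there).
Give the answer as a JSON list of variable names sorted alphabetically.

Answer: ["s", "w"]

Working:
def/use:
  b0: {b,s,w} / ∅
  b1: {w} / {b}
  b2: {b,s} / {b,s}
  b3: {b,s,w} / {b,s,w}
  b4: {w} / {w}
  b5: {y} / {w}
  b6: {x} / ∅
  b7: {x} / ∅

Liveness:
  live b0: ∅→{b,s,w}
  live b1: {b,s}→{b,s,w}
  live b2: {b,s,w}→{b,s,w}
  live b3: {b,s,w}→{w}
  live b4: {w}→∅
  live b5: {w}→∅
  live b6: ∅→∅
  live b7: ∅→∅

Conflict graph:
  b: {s,w}
  s: {b,w}
  w: {b,s,y}
  x: ∅
  y: {w}

N(b) = ["s", "w"]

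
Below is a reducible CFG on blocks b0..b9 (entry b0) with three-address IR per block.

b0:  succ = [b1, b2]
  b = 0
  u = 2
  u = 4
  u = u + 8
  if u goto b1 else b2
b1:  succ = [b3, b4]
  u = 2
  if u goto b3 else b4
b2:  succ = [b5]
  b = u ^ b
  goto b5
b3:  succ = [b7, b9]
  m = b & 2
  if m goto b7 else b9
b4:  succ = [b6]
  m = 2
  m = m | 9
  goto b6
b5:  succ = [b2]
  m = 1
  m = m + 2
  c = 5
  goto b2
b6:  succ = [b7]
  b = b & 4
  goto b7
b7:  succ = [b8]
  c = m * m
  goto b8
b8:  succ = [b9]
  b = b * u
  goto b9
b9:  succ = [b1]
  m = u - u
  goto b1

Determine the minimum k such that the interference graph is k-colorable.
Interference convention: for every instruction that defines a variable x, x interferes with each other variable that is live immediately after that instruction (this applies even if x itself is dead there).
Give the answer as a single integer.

Per-block:
  b0: {b,u} / ∅
  b1: {u} / ∅
  b2: {b} / {b,u}
  b3: {m} / {b}
  b4: {m} / ∅
  b5: {c,m} / ∅
  b6: {b} / {b}
  b7: {c} / {m}
  b8: {b} / {b,u}
  b9: {m} / {u}

Backward fixpoint:
  b0: in=∅ out={b,u}
  b1: in={b} out={b,u}
  b2: in={b,u} out={b,u}
  b3: in={b,u} out={b,m,u}
  b4: in={b,u} out={b,m,u}
  b5: in={b,u} out={b,u}
  b6: in={b,m,u} out={b,m,u}
  b7: in={b,m,u} out={b,u}
  b8: in={b,u} out={b,u}
  b9: in={b,u} out={b}

Conflict graph:
  b — {c,m,u}
  c — {b,u}
  m — {b,u}
  u — {b,c,m}

Chromatic number:
  lower bound: {b,c,u} mutually conflict ⇒ χ ≥ 3
  3-colouring: c0={b}  c1={u}  c2={c,m}
  χ = 3

Answer: 3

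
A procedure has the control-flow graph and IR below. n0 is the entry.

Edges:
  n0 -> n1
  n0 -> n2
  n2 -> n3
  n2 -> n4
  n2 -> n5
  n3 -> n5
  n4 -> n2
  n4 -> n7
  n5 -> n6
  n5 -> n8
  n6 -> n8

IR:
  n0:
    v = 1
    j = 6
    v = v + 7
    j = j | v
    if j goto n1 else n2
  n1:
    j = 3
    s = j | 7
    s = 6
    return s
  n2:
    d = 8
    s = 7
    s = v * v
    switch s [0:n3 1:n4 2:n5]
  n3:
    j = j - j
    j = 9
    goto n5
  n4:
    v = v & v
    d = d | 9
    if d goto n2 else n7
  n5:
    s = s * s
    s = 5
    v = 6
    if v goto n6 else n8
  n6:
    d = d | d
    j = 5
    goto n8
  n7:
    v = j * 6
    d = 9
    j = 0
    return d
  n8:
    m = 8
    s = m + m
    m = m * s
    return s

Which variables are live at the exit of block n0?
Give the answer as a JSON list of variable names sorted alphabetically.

Per-block:
  n0: {j,v} / ∅
  n1: {j,s} / ∅
  n2: {d,s} / {v}
  n3: {j} / {j}
  n4: {d,v} / {d,v}
  n5: {s,v} / {s}
  n6: {d,j} / {d}
  n7: {d,j,v} / {j}
  n8: {m,s} / ∅

Backward fixpoint:
  n0 li=∅ lo={j,v}
  n1 li=∅ lo=∅
  n2 li={j,v} lo={d,j,s,v}
  n3 li={d,j,s} lo={d,s}
  n4 li={d,j,v} lo={j,v}
  n5 li={d,s} lo={d}
  n6 li={d} lo=∅
  n7 li={j} lo=∅
  n8 li=∅ lo=∅

live-out(n0) = ["j", "v"]

Answer: ["j", "v"]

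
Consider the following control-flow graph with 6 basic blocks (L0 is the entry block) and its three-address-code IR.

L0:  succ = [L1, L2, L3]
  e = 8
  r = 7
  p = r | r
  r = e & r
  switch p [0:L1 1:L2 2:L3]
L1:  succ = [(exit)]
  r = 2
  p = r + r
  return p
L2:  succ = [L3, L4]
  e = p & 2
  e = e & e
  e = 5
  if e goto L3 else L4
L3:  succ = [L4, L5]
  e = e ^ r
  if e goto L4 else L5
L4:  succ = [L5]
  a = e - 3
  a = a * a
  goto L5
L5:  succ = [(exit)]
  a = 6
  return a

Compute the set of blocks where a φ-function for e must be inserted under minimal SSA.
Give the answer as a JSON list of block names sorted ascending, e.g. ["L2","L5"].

idom tree: L1←L0 L2←L0 L3←L0 L4←L0 L5←L0
Join-block Dom:
  L3: preds {L0,L2}: {L0} ∩ {L0,L2} = {L0}; idom=L0
  L4: preds {L2,L3}: {L0,L2} ∩ {L0,L3} = {L0}; idom=L0
  L5: preds {L3,L4}: {L0,L3} ∩ {L0,L4} = {L0}; idom=L0

DF walk-up:
  join L3 pred L0: · stop@L0
  join L3 pred L2: L2 stop@L0
  join L4 pred L2: L2 stop@L0
  join L4 pred L3: L3 stop@L0
  join L5 pred L3: L3 stop@L0
  join L5 pred L4: L4 stop@L0
  L0: DF=∅
  L1: DF=∅
  L2: DF={L3,L4}
  L3: DF={L4,L5}
  L4: DF={L5}
  L5: DF=∅

φ for e: defs {L0,L2,L3}
  DF⁺ = {L3,L4,L5}

Answer: ["L3", "L4", "L5"]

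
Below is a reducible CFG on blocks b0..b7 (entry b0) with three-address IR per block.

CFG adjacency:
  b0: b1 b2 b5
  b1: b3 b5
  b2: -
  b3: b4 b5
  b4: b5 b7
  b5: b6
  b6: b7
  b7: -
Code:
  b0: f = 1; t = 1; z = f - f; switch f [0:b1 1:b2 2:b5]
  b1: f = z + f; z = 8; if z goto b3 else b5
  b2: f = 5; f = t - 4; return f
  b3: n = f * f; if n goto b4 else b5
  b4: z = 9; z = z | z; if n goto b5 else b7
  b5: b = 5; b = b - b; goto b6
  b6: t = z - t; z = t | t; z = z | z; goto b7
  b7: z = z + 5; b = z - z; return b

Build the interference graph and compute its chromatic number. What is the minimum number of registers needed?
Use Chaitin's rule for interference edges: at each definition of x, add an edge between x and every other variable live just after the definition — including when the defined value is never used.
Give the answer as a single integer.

Per-block:
  b0: {f,t,z} / ∅
  b1: {f,z} / {f,z}
  b2: {f} / {t}
  b3: {n} / {f}
  b4: {z} / {n}
  b5: {b} / ∅
  b6: {t,z} / {t,z}
  b7: {b,z} / {z}

Liveness:
  live b0: ∅→{f,t,z}
  live b1: {f,t,z}→{f,t,z}
  live b2: {t}→∅
  live b3: {f,t,z}→{n,t,z}
  live b4: {n,t}→{t,z}
  live b5: {t,z}→{t,z}
  live b6: {t,z}→{z}
  live b7: {z}→∅

Conflict graph:
  b: {t,z}
  f: {t,z}
  n: {t,z}
  t: {b,f,n,z}
  z: {b,f,n,t}

Chromatic number:
  clique {b,t,z} ⇒ need ≥ 3
  3-colouring: c0={t}  c1={z}  c2={b,f,n}
  χ = 3

Answer: 3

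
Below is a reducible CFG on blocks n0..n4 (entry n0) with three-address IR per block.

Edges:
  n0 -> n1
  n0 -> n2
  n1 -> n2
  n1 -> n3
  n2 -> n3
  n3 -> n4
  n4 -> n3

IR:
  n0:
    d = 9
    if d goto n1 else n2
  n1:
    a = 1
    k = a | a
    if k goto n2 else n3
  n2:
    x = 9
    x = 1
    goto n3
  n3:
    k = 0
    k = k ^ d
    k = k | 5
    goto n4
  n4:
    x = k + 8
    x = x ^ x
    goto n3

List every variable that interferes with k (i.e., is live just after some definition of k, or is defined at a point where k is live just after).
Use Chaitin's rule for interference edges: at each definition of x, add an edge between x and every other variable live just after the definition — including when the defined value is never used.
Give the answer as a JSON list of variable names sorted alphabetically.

Block summaries:
  n0 def {d} use ∅
  n1 def {a,k} use ∅
  n2 def {x} use ∅
  n3 def {k} use {d}
  n4 def {x} use {k}

Backward fixpoint:
  n0: in=∅ out={d}
  n1: in={d} out={d}
  n2: in={d} out={d}
  n3: in={d} out={d,k}
  n4: in={d,k} out={d}

Interfere edges:
  a — {d}
  d — {a,k,x}
  k — {d}
  x — {d}

N(k) = ["d"]

Answer: ["d"]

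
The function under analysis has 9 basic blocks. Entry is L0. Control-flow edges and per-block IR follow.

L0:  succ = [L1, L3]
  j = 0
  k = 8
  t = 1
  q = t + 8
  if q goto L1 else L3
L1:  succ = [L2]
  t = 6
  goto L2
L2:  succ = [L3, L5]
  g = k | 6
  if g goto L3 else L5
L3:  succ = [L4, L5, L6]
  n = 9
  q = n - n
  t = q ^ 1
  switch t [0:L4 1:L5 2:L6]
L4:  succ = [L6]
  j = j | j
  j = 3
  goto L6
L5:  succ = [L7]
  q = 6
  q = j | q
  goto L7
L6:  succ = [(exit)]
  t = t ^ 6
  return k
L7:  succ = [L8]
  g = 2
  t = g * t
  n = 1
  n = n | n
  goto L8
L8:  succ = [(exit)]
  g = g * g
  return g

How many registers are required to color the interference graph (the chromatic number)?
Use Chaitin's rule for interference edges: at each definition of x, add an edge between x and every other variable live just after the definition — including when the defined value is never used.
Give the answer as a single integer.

Answer: 4

Derivation:
Per-block:
  L0: def={j,k,q,t} ue=∅
  L1: def={t} ue=∅
  L2: def={g} ue={k}
  L3: def={n,q,t} ue=∅
  L4: def={j} ue={j}
  L5: def={q} ue={j}
  L6: def={t} ue={k,t}
  L7: def={g,n,t} ue={t}
  L8: def={g} ue={g}

Live sets:
  live L0: ∅→{j,k}
  live L1: {j,k}→{j,k,t}
  live L2: {j,k,t}→{j,k,t}
  live L3: {j,k}→{j,k,t}
  live L4: {j,k,t}→{k,t}
  live L5: {j,t}→{t}
  live L6: {k,t}→∅
  live L7: {t}→{g}
  live L8: {g}→∅

Interfere edges:
  g — {j,k,n,t}
  j — {g,k,n,q,t}
  k — {g,j,n,q,t}
  n — {g,j,k}
  q — {j,k,t}
  t — {g,j,k,q}

Colouring:
  clique {g,j,k,n} ⇒ need ≥ 4
  4-colouring: r0={j}  r1={k}  r2={g,q}  r3={n,t}
  χ = 4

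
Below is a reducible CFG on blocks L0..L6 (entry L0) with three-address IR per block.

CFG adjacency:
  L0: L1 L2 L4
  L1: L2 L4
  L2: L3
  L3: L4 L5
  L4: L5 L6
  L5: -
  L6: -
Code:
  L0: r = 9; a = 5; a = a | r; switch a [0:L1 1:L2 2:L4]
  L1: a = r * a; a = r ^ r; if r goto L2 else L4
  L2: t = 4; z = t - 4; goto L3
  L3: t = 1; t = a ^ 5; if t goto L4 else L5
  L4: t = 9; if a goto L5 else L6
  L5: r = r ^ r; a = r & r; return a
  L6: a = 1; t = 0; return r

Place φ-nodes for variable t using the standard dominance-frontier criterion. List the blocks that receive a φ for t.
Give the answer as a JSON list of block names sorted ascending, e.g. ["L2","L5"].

Answer: ["L4", "L5"]

Derivation:
idom tree: L1←L0 L2←L0 L3←L2 L4←L0 L5←L0 L6←L4
Dom at joins:
  L2: preds {L0,L1}: {L0} ∩ {L0,L1} = {L0}; idom=L0
  L4: preds {L0,L1,L3}: {L0} ∩ {L0,L1} ∩ {L0,L2,L3} = {L0}; idom=L0
  L5: preds {L3,L4}: {L0,L2,L3} ∩ {L0,L4} = {L0}; idom=L0

DF walk-up:
  L2←L0: walk · to L0
  L2←L1: walk L1 to L0
  L4←L0: walk · to L0
  L4←L1: walk L1 to L0
  L4←L3: walk L3→L2 to L0
  L5←L3: walk L3→L2 to L0
  L5←L4: walk L4 to L0
  DF(L0)=∅
  DF(L1)={L2,L4}
  DF(L2)={L4,L5}
  DF(L3)={L4,L5}
  DF(L4)={L5}
  DF(L5)=∅
  DF(L6)=∅

φ for t: defs {L2,L3,L4,L6}
  DF⁺ = {L4,L5}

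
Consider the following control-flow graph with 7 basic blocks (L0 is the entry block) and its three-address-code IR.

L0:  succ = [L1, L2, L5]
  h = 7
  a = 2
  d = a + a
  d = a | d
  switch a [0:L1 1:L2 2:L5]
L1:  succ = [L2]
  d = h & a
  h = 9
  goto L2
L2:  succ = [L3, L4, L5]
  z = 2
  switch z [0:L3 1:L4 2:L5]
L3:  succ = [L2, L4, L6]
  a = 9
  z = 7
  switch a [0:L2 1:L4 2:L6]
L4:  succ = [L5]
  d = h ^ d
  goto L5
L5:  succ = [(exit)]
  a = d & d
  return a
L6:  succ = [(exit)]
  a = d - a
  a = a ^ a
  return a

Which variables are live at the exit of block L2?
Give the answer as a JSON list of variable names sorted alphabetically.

Answer: ["d", "h"]

Analysis:
Per-block:
  L0 def {a,d,h} use ∅
  L1 def {d,h} use {a,h}
  L2 def {z} use ∅
  L3 def {a,z} use ∅
  L4 def {d} use {d,h}
  L5 def {a} use {d}
  L6 def {a} use {a,d}

Liveness:
  live L0: ∅→{a,d,h}
  live L1: {a,h}→{d,h}
  live L2: {d,h}→{d,h}
  live L3: {d,h}→{a,d,h}
  live L4: {d,h}→{d}
  live L5: {d}→∅
  live L6: {a,d}→∅

live-out(L2) = ["d", "h"]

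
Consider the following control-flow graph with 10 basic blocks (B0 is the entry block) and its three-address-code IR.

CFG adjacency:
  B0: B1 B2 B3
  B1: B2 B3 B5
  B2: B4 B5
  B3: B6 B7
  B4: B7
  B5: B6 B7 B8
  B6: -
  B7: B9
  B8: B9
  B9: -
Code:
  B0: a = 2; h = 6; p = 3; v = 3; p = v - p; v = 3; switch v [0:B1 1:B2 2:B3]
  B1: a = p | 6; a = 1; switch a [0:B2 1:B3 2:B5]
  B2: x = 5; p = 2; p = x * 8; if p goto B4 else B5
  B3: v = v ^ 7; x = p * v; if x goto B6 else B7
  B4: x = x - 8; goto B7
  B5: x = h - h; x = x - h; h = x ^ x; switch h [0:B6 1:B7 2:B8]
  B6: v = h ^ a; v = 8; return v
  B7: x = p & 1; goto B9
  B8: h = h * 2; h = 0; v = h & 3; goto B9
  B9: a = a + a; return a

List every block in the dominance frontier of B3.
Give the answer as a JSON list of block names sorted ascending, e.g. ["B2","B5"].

Answer: ["B6", "B7"]

Working:
idom tree: B1←B0 B2←B0 B3←B0 B4←B2 B5←B0 B6←B0 B7←B0 B8←B5 B9←B0
Dom∩ at merges:
  B2: preds {B0,B1}: {B0} ∩ {B0,B1} = {B0}; idom=B0
  B3: preds {B0,B1}: {B0} ∩ {B0,B1} = {B0}; idom=B0
  B5: preds {B1,B2}: {B0,B1} ∩ {B0,B2} = {B0}; idom=B0
  B6: preds {B3,B5}: {B0,B3} ∩ {B0,B5} = {B0}; idom=B0
  B7: preds {B3,B4,B5}: {B0,B3} ∩ {B0,B2,B4} ∩ {B0,B5} = {B0}; idom=B0
  B9: preds {B7,B8}: {B0,B7} ∩ {B0,B5,B8} = {B0}; idom=B0

DF derivation:
  join B2 pred B0: · stop@B0
  join B2 pred B1: B1 stop@B0
  join B3 pred B0: · stop@B0
  join B3 pred B1: B1 stop@B0
  join B5 pred B1: B1 stop@B0
  join B5 pred B2: B2 stop@B0
  join B6 pred B3: B3 stop@B0
  join B6 pred B5: B5 stop@B0
  join B7 pred B3: B3 stop@B0
  join B7 pred B4: B4→B2 stop@B0
  join B7 pred B5: B5 stop@B0
  join B9 pred B7: B7 stop@B0
  join B9 pred B8: B8→B5 stop@B0
  B0: DF=∅
  B1: DF={B2,B3,B5}
  B2: DF={B5,B7}
  B3: DF={B6,B7}
  B4: DF={B7}
  B5: DF={B6,B7,B9}
  B6: DF=∅
  B7: DF={B9}
  B8: DF={B9}
  B9: DF=∅

DF(B3) = ["B6", "B7"]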